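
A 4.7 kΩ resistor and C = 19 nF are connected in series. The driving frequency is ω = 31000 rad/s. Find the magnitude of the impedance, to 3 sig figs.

X_C = 1/(ωC) = 1700 Ω
Z = 4700 − j1700 Ω
|Z| = √(4700² + 1700²) = 5000 Ω

5000 Ω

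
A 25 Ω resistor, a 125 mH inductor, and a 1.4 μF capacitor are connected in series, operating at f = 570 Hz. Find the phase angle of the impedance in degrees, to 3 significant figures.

ω = 2πf = 3581 rad/s
X_L = ωL = 448 Ω
X_C = 1/(ωC) = 199 Ω
Net reactance X = X_L − X_C = 248 Ω
Z = 25.0 + j248 Ω
|Z| = √(25.0² + 248²) = 249 Ω
∠Z = arctan(248/25.0) = 84.2°

84.2°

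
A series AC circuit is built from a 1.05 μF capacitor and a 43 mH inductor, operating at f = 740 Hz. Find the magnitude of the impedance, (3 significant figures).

ω = 2πf = 4650 rad/s
X_L = ωL = 200 Ω
X_C = 1/(ωC) = 205 Ω
Net reactance X = X_L − X_C = -4.90 Ω
Z = − j4.90 Ω
|Z| = √(0² + 4.90²) = 4.90 Ω

4.90 Ω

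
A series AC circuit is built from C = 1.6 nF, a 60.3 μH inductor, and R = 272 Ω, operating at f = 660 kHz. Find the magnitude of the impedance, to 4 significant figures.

ω = 2πf = 4.147e+06 rad/s
X_L = ωL = 250.1 Ω
X_C = 1/(ωC) = 150.7 Ω
Net reactance X = X_L − X_C = 99.34 Ω
Z = 272.0 + j99.34 Ω
|Z| = √(272.0² + 99.34²) = 289.6 Ω

289.6 Ω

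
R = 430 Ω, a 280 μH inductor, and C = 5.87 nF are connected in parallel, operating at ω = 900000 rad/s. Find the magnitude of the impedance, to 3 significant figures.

374 Ω

X_L = ωL = 252 Ω
X_C = 1/(ωC) = 189 Ω
Parallel: admittances add. Y = 1/R + 1/(jωL) + jωC
Y = (0.00233 + j0.00131) S
|Y| = 0.00267 S → |Z| = 1/|Y| = 374 Ω, ∠Z = −∠Y = -29.5°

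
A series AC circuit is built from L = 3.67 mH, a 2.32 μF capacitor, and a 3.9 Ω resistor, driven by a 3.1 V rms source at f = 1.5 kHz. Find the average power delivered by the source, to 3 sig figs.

269 mW

ω = 2πf = 9425 rad/s
X_L = ωL = 34.6 Ω
X_C = 1/(ωC) = 45.7 Ω
Net reactance X = X_L − X_C = -11.1 Ω
Z = 3.90 − j11.1 Ω
|Z| = √(3.90² + 11.1²) = 11.8 Ω
∠Z = arctan(-11.1/3.90) = -70.7°
I = V/|Z| = 263 mA
P = VI cos φ = 3.1 × 0.263 × cos(-70.7°) = 269 mW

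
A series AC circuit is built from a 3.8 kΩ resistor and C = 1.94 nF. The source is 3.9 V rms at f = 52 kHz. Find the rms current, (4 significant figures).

947.9 μA

ω = 2πf = 326700 rad/s
X_C = 1/(ωC) = 1578 Ω
Z = 3800 − j1578 Ω
|Z| = √(3800² + 1578²) = 4114 Ω
I = V/|Z| = 3.9/4114 = 947.9 μA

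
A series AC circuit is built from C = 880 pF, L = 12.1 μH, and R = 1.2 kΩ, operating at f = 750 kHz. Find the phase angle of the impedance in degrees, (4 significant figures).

-8.723°

ω = 2πf = 4.712e+06 rad/s
X_L = ωL = 57.02 Ω
X_C = 1/(ωC) = 241.1 Ω
Net reactance X = X_L − X_C = -184.1 Ω
Z = 1200 − j184.1 Ω
|Z| = √(1200² + 184.1²) = 1214 Ω
∠Z = arctan(-184.1/1200) = -8.723°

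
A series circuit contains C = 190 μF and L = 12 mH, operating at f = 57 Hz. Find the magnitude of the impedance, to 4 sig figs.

10.40 Ω

ω = 2πf = 358.1 rad/s
X_L = ωL = 4.298 Ω
X_C = 1/(ωC) = 14.70 Ω
Net reactance X = X_L − X_C = -10.40 Ω
Z = − j10.40 Ω
|Z| = √(0² + 10.40²) = 10.40 Ω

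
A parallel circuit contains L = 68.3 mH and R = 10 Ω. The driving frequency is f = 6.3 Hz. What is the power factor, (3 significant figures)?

0.261

ω = 2πf = 39.58 rad/s
X_L = ωL = 2.70 Ω
Parallel: admittances add. Y = 1/R + 1/(jωL)
Y = (0.100 − j0.370) S
|Y| = 0.383 S → |Z| = 1/|Y| = 2.61 Ω, ∠Z = −∠Y = 74.9°
cos φ = cos(74.9°) = 0.261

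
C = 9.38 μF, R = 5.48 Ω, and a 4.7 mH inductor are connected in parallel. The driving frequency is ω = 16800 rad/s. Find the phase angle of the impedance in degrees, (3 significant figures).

X_L = ωL = 79.0 Ω
X_C = 1/(ωC) = 6.35 Ω
Parallel: admittances add. Y = 1/R + 1/(jωL) + jωC
Y = (0.182 + j0.145) S
|Y| = 0.233 S → |Z| = 1/|Y| = 4.29 Ω, ∠Z = −∠Y = -38.5°

-38.5°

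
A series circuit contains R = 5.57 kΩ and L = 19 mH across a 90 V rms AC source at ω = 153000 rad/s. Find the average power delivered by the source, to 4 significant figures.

1.143 W

X_L = ωL = 2907 Ω
Z = 5570 + j2907 Ω
|Z| = √(5570² + 2907²) = 6283 Ω
∠Z = arctan(2907/5570) = 27.56°
I = V/|Z| = 14.32 mA
P = VI cos φ = 90 × 0.01432 × cos(27.56°) = 1.143 W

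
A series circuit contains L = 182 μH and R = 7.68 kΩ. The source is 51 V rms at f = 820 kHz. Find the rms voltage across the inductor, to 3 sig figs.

ω = 2πf = 5.152e+06 rad/s
X_L = ωL = 938 Ω
Z = 7680 + j938 Ω
|Z| = √(7680² + 938²) = 7740 Ω
I = V/|Z| = 6.59 mA
V_L = I·|Z_L| = 0.00659 × 938 = 6.18 V

6.18 V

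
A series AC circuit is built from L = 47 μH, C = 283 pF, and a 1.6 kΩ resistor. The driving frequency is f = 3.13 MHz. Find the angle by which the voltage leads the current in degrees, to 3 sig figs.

ω = 2πf = 1.967e+07 rad/s
X_L = ωL = 924 Ω
X_C = 1/(ωC) = 180 Ω
Net reactance X = X_L − X_C = 745 Ω
Z = 1600 + j745 Ω
|Z| = √(1600² + 745²) = 1760 Ω
∠Z = arctan(745/1600) = 25.0°

25.0°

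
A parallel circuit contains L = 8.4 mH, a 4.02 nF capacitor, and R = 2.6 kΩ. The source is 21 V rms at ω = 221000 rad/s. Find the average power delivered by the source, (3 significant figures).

X_L = ωL = 1860 Ω
X_C = 1/(ωC) = 1130 Ω
Parallel: admittances add. Y = 1/R + 1/(jωL) + jωC
Y = (0.000385 + j0.000350) S
|Y| = 0.000520 S → |Z| = 1/|Y| = 1920 Ω, ∠Z = −∠Y = -42.3°
I = V/|Z| = 10.9 mA
P = VI cos φ = 21 × 0.0109 × cos(-42.3°) = 170 mW

170 mW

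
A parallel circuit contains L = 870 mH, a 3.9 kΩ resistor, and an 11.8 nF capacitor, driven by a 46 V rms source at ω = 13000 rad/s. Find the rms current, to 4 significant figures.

12.17 mA

X_L = ωL = 11310 Ω
X_C = 1/(ωC) = 6519 Ω
Parallel: admittances add. Y = 1/R + 1/(jωL) + jωC
Y = (0.0002564 + j6.498e-05) S
|Y| = 0.0002645 S → |Z| = 1/|Y| = 3780 Ω, ∠Z = −∠Y = -14.22°
I = V/|Z| = 46/3780 = 12.17 mA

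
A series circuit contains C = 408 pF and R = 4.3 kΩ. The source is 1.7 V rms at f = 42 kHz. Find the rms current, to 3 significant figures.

ω = 2πf = 263900 rad/s
X_C = 1/(ωC) = 9290 Ω
Z = 4300 − j9290 Ω
|Z| = √(4300² + 9290²) = 10200 Ω
I = V/|Z| = 1.7/10200 = 166 μA

166 μA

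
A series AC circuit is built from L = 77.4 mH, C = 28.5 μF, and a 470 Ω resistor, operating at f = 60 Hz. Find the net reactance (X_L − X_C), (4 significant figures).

-63.89 Ω

ω = 2πf = 377.0 rad/s
X_L = ωL = 29.18 Ω
X_C = 1/(ωC) = 93.07 Ω
X = 29.18 − 93.07 = -63.89 Ω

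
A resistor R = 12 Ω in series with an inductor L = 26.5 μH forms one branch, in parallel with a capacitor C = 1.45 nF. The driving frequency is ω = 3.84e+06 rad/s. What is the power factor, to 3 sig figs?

X_L = ωL = 102 Ω
X_C = 1/(ωC) = 180 Ω
Branch 1 (R+jX_L): Z₁ = 12.0 + j102 Ω, |Z₁| = 102 Ω
Branch 2 (−jX_C): Z₂ = −j180 Ω
Parallel: Z = Z₁Z₂/(Z₁+Z₂), |Z| = 234 Ω, ∠Z = 74.5°
cos φ = cos(74.5°) = 0.267

0.267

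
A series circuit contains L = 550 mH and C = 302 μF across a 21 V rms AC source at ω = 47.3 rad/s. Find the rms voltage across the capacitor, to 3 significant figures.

X_L = ωL = 26.0 Ω
X_C = 1/(ωC) = 70.0 Ω
Net reactance X = X_L − X_C = -44.0 Ω
Z = − j44.0 Ω
|Z| = √(0² + 44.0²) = 44.0 Ω
I = V/|Z| = 477 mA
V_C = I·|Z_C| = 0.477 × 70.0 = 33.4 V

33.4 V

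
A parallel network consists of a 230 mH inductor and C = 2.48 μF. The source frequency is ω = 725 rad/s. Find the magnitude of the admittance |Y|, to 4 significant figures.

4.199 mS

X_L = ωL = 166.8 Ω
X_C = 1/(ωC) = 556.2 Ω
Parallel: admittances add. Y = 1/(jωL) + jωC
Y = (0 − j0.004199) S
|Y| = 0.004199 S → |Z| = 1/|Y| = 238.2 Ω, ∠Z = −∠Y = 90.00°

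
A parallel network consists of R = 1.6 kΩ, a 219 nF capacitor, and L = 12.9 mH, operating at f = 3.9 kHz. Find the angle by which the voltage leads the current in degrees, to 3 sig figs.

ω = 2πf = 24500 rad/s
X_L = ωL = 316 Ω
X_C = 1/(ωC) = 186 Ω
Parallel: admittances add. Y = 1/R + 1/(jωL) + jωC
Y = (0.000625 + j0.00220) S
|Y| = 0.00229 S → |Z| = 1/|Y| = 437 Ω, ∠Z = −∠Y = -74.2°

-74.2°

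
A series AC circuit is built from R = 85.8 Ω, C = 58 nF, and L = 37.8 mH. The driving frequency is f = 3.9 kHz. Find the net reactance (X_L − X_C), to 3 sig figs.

ω = 2πf = 24500 rad/s
X_L = ωL = 926 Ω
X_C = 1/(ωC) = 704 Ω
X = 926 − 704 = 223 Ω

223 Ω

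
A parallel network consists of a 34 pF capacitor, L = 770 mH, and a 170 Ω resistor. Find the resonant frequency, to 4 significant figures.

ω₀ = 1/√(LC) = 1/√(0.77 × 3.4e-11) = 195400 rad/s
f₀ = ω₀/(2π) = 31.11 kHz

31.11 kHz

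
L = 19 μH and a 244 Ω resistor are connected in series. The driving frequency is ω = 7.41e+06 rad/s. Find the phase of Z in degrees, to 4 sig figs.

X_L = ωL = 140.8 Ω
Z = 244.0 + j140.8 Ω
|Z| = √(244.0² + 140.8²) = 281.7 Ω
∠Z = arctan(140.8/244.0) = 29.99°

29.99°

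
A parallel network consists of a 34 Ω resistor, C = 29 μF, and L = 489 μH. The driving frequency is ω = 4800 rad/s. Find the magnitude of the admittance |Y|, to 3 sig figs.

X_L = ωL = 2.35 Ω
X_C = 1/(ωC) = 7.18 Ω
Parallel: admittances add. Y = 1/R + 1/(jωL) + jωC
Y = (0.0294 − j0.287) S
|Y| = 0.288 S → |Z| = 1/|Y| = 3.47 Ω, ∠Z = −∠Y = 84.1°

288 mS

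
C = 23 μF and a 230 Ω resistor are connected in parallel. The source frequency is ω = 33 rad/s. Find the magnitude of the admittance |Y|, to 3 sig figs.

X_C = 1/(ωC) = 1320 Ω
Parallel: admittances add. Y = 1/R + jωC
Y = (0.00435 + j0.000759) S
|Y| = 0.00441 S → |Z| = 1/|Y| = 227 Ω, ∠Z = −∠Y = -9.90°

4.41 mS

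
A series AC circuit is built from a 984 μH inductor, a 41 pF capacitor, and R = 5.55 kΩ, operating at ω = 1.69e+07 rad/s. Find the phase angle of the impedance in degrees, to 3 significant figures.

69.9°

X_L = ωL = 16600 Ω
X_C = 1/(ωC) = 1440 Ω
Net reactance X = X_L − X_C = 15200 Ω
Z = 5550 + j15200 Ω
|Z| = √(5550² + 15200²) = 16200 Ω
∠Z = arctan(15200/5550) = 69.9°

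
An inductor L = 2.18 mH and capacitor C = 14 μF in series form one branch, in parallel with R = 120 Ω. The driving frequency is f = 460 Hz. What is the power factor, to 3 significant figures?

0.152

ω = 2πf = 2890 rad/s
X_L = ωL = 6.30 Ω
X_C = 1/(ωC) = 24.7 Ω
Branch 1: Z₁ = R = 120 Ω
Branch 2 (series LC): Z₂ = j(X_L − X_C) = −j18.4 Ω
Parallel: Z = Z₁Z₂/(Z₁+Z₂), |Z| = 18.2 Ω, ∠Z = -81.3°
cos φ = cos(-81.3°) = 0.152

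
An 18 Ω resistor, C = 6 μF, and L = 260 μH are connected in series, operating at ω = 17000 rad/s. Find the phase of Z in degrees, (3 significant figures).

X_L = ωL = 4.42 Ω
X_C = 1/(ωC) = 9.80 Ω
Net reactance X = X_L − X_C = -5.38 Ω
Z = 18.0 − j5.38 Ω
|Z| = √(18.0² + 5.38²) = 18.8 Ω
∠Z = arctan(-5.38/18.0) = -16.7°

-16.7°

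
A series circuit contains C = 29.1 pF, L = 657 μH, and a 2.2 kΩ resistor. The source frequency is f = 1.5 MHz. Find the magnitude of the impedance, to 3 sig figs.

3360 Ω

ω = 2πf = 9.425e+06 rad/s
X_L = ωL = 6190 Ω
X_C = 1/(ωC) = 3650 Ω
Net reactance X = X_L − X_C = 2550 Ω
Z = 2200 + j2550 Ω
|Z| = √(2200² + 2550²) = 3360 Ω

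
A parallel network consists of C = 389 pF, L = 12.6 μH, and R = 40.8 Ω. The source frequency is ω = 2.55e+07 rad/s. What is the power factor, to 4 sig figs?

X_L = ωL = 321.3 Ω
X_C = 1/(ωC) = 100.8 Ω
Parallel: admittances add. Y = 1/R + 1/(jωL) + jωC
Y = (0.02451 + j0.006807) S
|Y| = 0.02544 S → |Z| = 1/|Y| = 39.31 Ω, ∠Z = −∠Y = -15.52°
cos φ = cos(-15.52°) = 0.9635

0.9635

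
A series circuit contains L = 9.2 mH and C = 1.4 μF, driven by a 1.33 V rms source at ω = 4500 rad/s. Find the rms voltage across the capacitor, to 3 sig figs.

1.80 V

X_L = ωL = 41.4 Ω
X_C = 1/(ωC) = 159 Ω
Net reactance X = X_L − X_C = -117 Ω
Z = − j117 Ω
|Z| = √(0² + 117²) = 117 Ω
I = V/|Z| = 11.3 mA
V_C = I·|Z_C| = 0.0113 × 159 = 1.80 V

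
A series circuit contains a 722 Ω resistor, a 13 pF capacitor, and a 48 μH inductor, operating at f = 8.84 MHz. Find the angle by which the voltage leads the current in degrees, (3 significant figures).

ω = 2πf = 5.554e+07 rad/s
X_L = ωL = 2670 Ω
X_C = 1/(ωC) = 1380 Ω
Net reactance X = X_L − X_C = 1280 Ω
Z = 722 + j1280 Ω
|Z| = √(722² + 1280²) = 1470 Ω
∠Z = arctan(1280/722) = 60.6°

60.6°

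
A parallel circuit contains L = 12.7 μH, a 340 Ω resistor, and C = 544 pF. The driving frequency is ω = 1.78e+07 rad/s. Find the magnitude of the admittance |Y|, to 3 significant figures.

6.03 mS

X_L = ωL = 226 Ω
X_C = 1/(ωC) = 103 Ω
Parallel: admittances add. Y = 1/R + 1/(jωL) + jωC
Y = (0.00294 + j0.00526) S
|Y| = 0.00603 S → |Z| = 1/|Y| = 166 Ω, ∠Z = −∠Y = -60.8°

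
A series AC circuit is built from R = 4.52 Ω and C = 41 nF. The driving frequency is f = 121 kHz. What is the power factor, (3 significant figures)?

ω = 2πf = 760300 rad/s
X_C = 1/(ωC) = 32.1 Ω
Z = 4.52 − j32.1 Ω
|Z| = √(4.52² + 32.1²) = 32.4 Ω
∠Z = arctan(-32.1/4.52) = -82.0°
cos φ = cos(-82.0°) = 0.140

0.140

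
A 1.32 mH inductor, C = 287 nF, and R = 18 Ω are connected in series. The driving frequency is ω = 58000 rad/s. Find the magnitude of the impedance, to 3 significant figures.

24.4 Ω

X_L = ωL = 76.6 Ω
X_C = 1/(ωC) = 60.1 Ω
Net reactance X = X_L − X_C = 16.5 Ω
Z = 18.0 + j16.5 Ω
|Z| = √(18.0² + 16.5²) = 24.4 Ω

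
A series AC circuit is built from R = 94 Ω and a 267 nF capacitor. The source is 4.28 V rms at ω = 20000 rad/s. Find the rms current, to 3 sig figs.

20.4 mA

X_C = 1/(ωC) = 187 Ω
Z = 94.0 − j187 Ω
|Z| = √(94.0² + 187²) = 210 Ω
I = V/|Z| = 4.28/210 = 20.4 mA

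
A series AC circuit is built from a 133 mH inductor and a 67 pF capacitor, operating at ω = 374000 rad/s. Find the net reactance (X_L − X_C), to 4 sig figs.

9835 Ω

X_L = ωL = 49740 Ω
X_C = 1/(ωC) = 39910 Ω
X = 49740 − 39910 = 9835 Ω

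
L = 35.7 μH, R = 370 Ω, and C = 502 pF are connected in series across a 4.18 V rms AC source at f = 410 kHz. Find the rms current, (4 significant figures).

5.392 mA

ω = 2πf = 2.576e+06 rad/s
X_L = ωL = 91.97 Ω
X_C = 1/(ωC) = 773.3 Ω
Net reactance X = X_L − X_C = -681.3 Ω
Z = 370.0 − j681.3 Ω
|Z| = √(370.0² + 681.3²) = 775.3 Ω
I = V/|Z| = 4.18/775.3 = 5.392 mA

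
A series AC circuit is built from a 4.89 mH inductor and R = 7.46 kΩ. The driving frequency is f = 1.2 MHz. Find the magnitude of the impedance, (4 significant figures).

37620 Ω

ω = 2πf = 7.54e+06 rad/s
X_L = ωL = 36870 Ω
Z = 7460 + j36870 Ω
|Z| = √(7460² + 36870²) = 37620 Ω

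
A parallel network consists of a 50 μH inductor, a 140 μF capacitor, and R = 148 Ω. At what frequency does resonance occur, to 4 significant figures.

1.902 kHz

ω₀ = 1/√(LC) = 1/√(5e-05 × 0.00014) = 11950 rad/s
f₀ = ω₀/(2π) = 1.902 kHz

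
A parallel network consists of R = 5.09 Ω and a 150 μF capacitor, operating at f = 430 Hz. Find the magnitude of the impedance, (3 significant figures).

2.22 Ω

ω = 2πf = 2702 rad/s
X_C = 1/(ωC) = 2.47 Ω
Parallel: admittances add. Y = 1/R + jωC
Y = (0.196 + j0.405) S
|Y| = 0.450 S → |Z| = 1/|Y| = 2.22 Ω, ∠Z = −∠Y = -64.1°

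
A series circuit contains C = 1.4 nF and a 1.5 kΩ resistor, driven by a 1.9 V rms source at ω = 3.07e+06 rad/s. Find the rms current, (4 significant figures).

X_C = 1/(ωC) = 232.7 Ω
Z = 1500 − j232.7 Ω
|Z| = √(1500² + 232.7²) = 1518 Ω
I = V/|Z| = 1.9/1518 = 1.252 mA

1.252 mA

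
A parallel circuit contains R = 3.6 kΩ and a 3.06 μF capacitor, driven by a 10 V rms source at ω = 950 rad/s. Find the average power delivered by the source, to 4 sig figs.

27.78 mW

X_C = 1/(ωC) = 344.0 Ω
Parallel: admittances add. Y = 1/R + jωC
Y = (0.0002778 + j0.002907) S
|Y| = 0.002920 S → |Z| = 1/|Y| = 342.4 Ω, ∠Z = −∠Y = -84.54°
I = V/|Z| = 29.20 mA
P = VI cos φ = 10 × 0.02920 × cos(-84.54°) = 27.78 mW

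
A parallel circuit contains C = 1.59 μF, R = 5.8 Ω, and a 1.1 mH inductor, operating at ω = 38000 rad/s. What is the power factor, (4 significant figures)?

X_L = ωL = 41.80 Ω
X_C = 1/(ωC) = 16.55 Ω
Parallel: admittances add. Y = 1/R + 1/(jωL) + jωC
Y = (0.1724 + j0.03650) S
|Y| = 0.1762 S → |Z| = 1/|Y| = 5.674 Ω, ∠Z = −∠Y = -11.95°
cos φ = cos(-11.95°) = 0.9783

0.9783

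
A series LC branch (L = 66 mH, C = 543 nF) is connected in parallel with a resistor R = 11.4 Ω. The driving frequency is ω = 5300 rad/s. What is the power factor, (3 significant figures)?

0.200

X_L = ωL = 350 Ω
X_C = 1/(ωC) = 347 Ω
Branch 1: Z₁ = R = 11.4 Ω
Branch 2 (series LC): Z₂ = j(X_L − X_C) = j2.32 Ω
Parallel: Z = Z₁Z₂/(Z₁+Z₂), |Z| = 2.28 Ω, ∠Z = 78.5°
cos φ = cos(78.5°) = 0.200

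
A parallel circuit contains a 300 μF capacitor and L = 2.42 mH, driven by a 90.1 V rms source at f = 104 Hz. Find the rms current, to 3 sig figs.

ω = 2πf = 653.5 rad/s
X_L = ωL = 1.58 Ω
X_C = 1/(ωC) = 5.10 Ω
Parallel: admittances add. Y = 1/(jωL) + jωC
Y = (0 − j0.436) S
|Y| = 0.436 S → |Z| = 1/|Y| = 2.29 Ω, ∠Z = −∠Y = 90.0°
I = V/|Z| = 90.1/2.29 = 39.3 A

39.3 A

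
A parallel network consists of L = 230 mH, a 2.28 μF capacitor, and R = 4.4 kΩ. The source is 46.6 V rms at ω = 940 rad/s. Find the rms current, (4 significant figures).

X_L = ωL = 216.2 Ω
X_C = 1/(ωC) = 466.6 Ω
Parallel: admittances add. Y = 1/R + 1/(jωL) + jωC
Y = (0.0002273 − j0.002482) S
|Y| = 0.002493 S → |Z| = 1/|Y| = 401.2 Ω, ∠Z = −∠Y = 84.77°
I = V/|Z| = 46.6/401.2 = 116.2 mA

116.2 mA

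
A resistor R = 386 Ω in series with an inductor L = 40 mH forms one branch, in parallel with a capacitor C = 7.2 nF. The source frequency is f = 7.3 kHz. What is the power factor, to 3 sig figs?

ω = 2πf = 45870 rad/s
X_L = ωL = 1830 Ω
X_C = 1/(ωC) = 3030 Ω
Branch 1 (R+jX_L): Z₁ = 386 + j1830 Ω, |Z₁| = 1870 Ω
Branch 2 (−jX_C): Z₂ = −j3030 Ω
Parallel: Z = Z₁Z₂/(Z₁+Z₂), |Z| = 4530 Ω, ∠Z = 60.2°
cos φ = cos(60.2°) = 0.497

0.497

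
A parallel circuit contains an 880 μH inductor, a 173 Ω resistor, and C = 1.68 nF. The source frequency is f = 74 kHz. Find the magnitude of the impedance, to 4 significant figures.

166.3 Ω

ω = 2πf = 465000 rad/s
X_L = ωL = 409.2 Ω
X_C = 1/(ωC) = 1280 Ω
Parallel: admittances add. Y = 1/R + 1/(jωL) + jωC
Y = (0.005780 − j0.001663) S
|Y| = 0.006015 S → |Z| = 1/|Y| = 166.3 Ω, ∠Z = −∠Y = 16.05°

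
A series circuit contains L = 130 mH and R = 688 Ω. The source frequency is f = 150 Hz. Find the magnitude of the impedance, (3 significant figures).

ω = 2πf = 942.5 rad/s
X_L = ωL = 123 Ω
Z = 688 + j123 Ω
|Z| = √(688² + 123²) = 699 Ω

699 Ω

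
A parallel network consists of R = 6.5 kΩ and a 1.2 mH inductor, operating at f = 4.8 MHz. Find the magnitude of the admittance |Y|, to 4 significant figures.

156.3 μS

ω = 2πf = 3.016e+07 rad/s
X_L = ωL = 36190 Ω
Parallel: admittances add. Y = 1/R + 1/(jωL)
Y = (0.0001538 − j2.763e-05) S
|Y| = 0.0001563 S → |Z| = 1/|Y| = 6398 Ω, ∠Z = −∠Y = 10.18°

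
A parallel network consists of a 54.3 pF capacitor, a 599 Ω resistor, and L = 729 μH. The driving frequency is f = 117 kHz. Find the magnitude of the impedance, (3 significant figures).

ω = 2πf = 735100 rad/s
X_L = ωL = 536 Ω
X_C = 1/(ωC) = 25100 Ω
Parallel: admittances add. Y = 1/R + 1/(jωL) + jωC
Y = (0.00167 − j0.00183) S
|Y| = 0.00247 S → |Z| = 1/|Y| = 404 Ω, ∠Z = −∠Y = 47.6°

404 Ω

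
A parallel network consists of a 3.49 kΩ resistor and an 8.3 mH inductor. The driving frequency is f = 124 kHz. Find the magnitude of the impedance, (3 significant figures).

3070 Ω

ω = 2πf = 779100 rad/s
X_L = ωL = 6470 Ω
Parallel: admittances add. Y = 1/R + 1/(jωL)
Y = (0.000287 − j0.000155) S
|Y| = 0.000326 S → |Z| = 1/|Y| = 3070 Ω, ∠Z = −∠Y = 28.4°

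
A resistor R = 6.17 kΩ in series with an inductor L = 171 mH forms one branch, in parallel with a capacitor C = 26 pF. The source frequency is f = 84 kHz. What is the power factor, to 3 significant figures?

0.270

ω = 2πf = 527800 rad/s
X_L = ωL = 90300 Ω
X_C = 1/(ωC) = 72900 Ω
Branch 1 (R+jX_L): Z₁ = 6170 + j90300 Ω, |Z₁| = 90500 Ω
Branch 2 (−jX_C): Z₂ = −j72900 Ω
Parallel: Z = Z₁Z₂/(Z₁+Z₂), |Z| = 357000 Ω, ∠Z = -74.4°
cos φ = cos(-74.4°) = 0.270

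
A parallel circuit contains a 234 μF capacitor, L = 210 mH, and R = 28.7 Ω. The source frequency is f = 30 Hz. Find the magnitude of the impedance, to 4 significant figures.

25.24 Ω

ω = 2πf = 188.5 rad/s
X_L = ωL = 39.58 Ω
X_C = 1/(ωC) = 22.67 Ω
Parallel: admittances add. Y = 1/R + 1/(jωL) + jωC
Y = (0.03484 + j0.01885) S
|Y| = 0.03961 S → |Z| = 1/|Y| = 25.24 Ω, ∠Z = −∠Y = -28.41°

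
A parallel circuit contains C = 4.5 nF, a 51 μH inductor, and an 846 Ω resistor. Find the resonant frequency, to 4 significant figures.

ω₀ = 1/√(LC) = 1/√(5.1e-05 × 4.5e-09) = 2.087e+06 rad/s
f₀ = ω₀/(2π) = 332.2 kHz

332.2 kHz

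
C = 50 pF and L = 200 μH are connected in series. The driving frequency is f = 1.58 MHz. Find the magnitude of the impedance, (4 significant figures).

ω = 2πf = 9.927e+06 rad/s
X_L = ωL = 1985 Ω
X_C = 1/(ωC) = 2015 Ω
Net reactance X = X_L − X_C = -29.13 Ω
Z = − j29.13 Ω
|Z| = √(0² + 29.13²) = 29.13 Ω

29.13 Ω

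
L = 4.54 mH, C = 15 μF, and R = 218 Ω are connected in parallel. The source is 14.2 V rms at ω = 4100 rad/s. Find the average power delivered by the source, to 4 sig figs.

925.0 mW

X_L = ωL = 18.61 Ω
X_C = 1/(ωC) = 16.26 Ω
Parallel: admittances add. Y = 1/R + 1/(jωL) + jωC
Y = (0.004587 + j0.007777) S
|Y| = 0.009029 S → |Z| = 1/|Y| = 110.8 Ω, ∠Z = −∠Y = -59.47°
I = V/|Z| = 128.2 mA
P = VI cos φ = 14.2 × 0.1282 × cos(-59.47°) = 925.0 mW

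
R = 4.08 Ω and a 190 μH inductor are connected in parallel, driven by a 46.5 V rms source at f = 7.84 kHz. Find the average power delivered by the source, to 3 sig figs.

ω = 2πf = 49260 rad/s
X_L = ωL = 9.36 Ω
Parallel: admittances add. Y = 1/R + 1/(jωL)
Y = (0.245 − j0.107) S
|Y| = 0.267 S → |Z| = 1/|Y| = 3.74 Ω, ∠Z = −∠Y = 23.6°
I = V/|Z| = 12.4 A
P = VI cos φ = 46.5 × 12.4 × cos(23.6°) = 530 W

530 W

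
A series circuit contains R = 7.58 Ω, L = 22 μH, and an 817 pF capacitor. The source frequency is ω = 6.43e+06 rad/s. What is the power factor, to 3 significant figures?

X_L = ωL = 141 Ω
X_C = 1/(ωC) = 190 Ω
Net reactance X = X_L − X_C = -48.9 Ω
Z = 7.58 − j48.9 Ω
|Z| = √(7.58² + 48.9²) = 49.5 Ω
∠Z = arctan(-48.9/7.58) = -81.2°
cos φ = cos(-81.2°) = 0.153

0.153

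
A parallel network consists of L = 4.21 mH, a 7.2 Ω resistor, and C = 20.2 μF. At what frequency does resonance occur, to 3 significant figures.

ω₀ = 1/√(LC) = 1/√(0.00421 × 2.02e-05) = 3429 rad/s
f₀ = ω₀/(2π) = 546 Hz

546 Hz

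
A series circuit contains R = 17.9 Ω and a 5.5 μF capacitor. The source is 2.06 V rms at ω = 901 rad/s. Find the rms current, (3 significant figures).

10.2 mA

X_C = 1/(ωC) = 202 Ω
Z = 17.9 − j202 Ω
|Z| = √(17.9² + 202²) = 203 Ω
I = V/|Z| = 2.06/203 = 10.2 mA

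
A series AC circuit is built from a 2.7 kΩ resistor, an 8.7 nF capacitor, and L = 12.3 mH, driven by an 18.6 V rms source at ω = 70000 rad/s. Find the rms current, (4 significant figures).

6.618 mA

X_L = ωL = 861.0 Ω
X_C = 1/(ωC) = 1642 Ω
Net reactance X = X_L − X_C = -781.0 Ω
Z = 2700 − j781.0 Ω
|Z| = √(2700² + 781.0²) = 2811 Ω
I = V/|Z| = 18.6/2811 = 6.618 mA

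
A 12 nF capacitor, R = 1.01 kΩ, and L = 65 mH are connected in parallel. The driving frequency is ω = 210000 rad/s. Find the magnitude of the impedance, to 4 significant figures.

378.9 Ω

X_L = ωL = 13650 Ω
X_C = 1/(ωC) = 396.8 Ω
Parallel: admittances add. Y = 1/R + 1/(jωL) + jωC
Y = (0.0009901 + j0.002447) S
|Y| = 0.002639 S → |Z| = 1/|Y| = 378.9 Ω, ∠Z = −∠Y = -67.97°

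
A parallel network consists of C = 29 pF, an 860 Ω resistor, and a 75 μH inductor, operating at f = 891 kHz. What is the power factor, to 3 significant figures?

0.464

ω = 2πf = 5.598e+06 rad/s
X_L = ωL = 420 Ω
X_C = 1/(ωC) = 6160 Ω
Parallel: admittances add. Y = 1/R + 1/(jωL) + jωC
Y = (0.00116 − j0.00222) S
|Y| = 0.00251 S → |Z| = 1/|Y| = 399 Ω, ∠Z = −∠Y = 62.3°
cos φ = cos(62.3°) = 0.464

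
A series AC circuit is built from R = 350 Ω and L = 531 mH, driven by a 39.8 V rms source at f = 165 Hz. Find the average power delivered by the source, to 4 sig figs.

1.303 W

ω = 2πf = 1037 rad/s
X_L = ωL = 550.5 Ω
Z = 350.0 + j550.5 Ω
|Z| = √(350.0² + 550.5²) = 652.3 Ω
∠Z = arctan(550.5/350.0) = 57.55°
I = V/|Z| = 61.01 mA
P = VI cos φ = 39.8 × 0.06101 × cos(57.55°) = 1.303 W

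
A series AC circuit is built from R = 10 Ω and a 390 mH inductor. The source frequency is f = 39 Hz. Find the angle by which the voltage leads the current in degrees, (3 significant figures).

ω = 2πf = 245.0 rad/s
X_L = ωL = 95.6 Ω
Z = 10.0 + j95.6 Ω
|Z| = √(10.0² + 95.6²) = 96.1 Ω
∠Z = arctan(95.6/10.0) = 84.0°

84.0°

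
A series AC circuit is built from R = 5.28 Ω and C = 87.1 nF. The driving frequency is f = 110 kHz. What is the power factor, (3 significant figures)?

0.303

ω = 2πf = 691200 rad/s
X_C = 1/(ωC) = 16.6 Ω
Z = 5.28 − j16.6 Ω
|Z| = √(5.28² + 16.6²) = 17.4 Ω
∠Z = arctan(-16.6/5.28) = -72.4°
cos φ = cos(-72.4°) = 0.303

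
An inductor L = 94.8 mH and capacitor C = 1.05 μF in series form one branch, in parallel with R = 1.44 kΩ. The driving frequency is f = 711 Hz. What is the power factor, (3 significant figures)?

ω = 2πf = 4467 rad/s
X_L = ωL = 424 Ω
X_C = 1/(ωC) = 213 Ω
Branch 1: Z₁ = R = 1440 Ω
Branch 2 (series LC): Z₂ = j(X_L − X_C) = j210 Ω
Parallel: Z = Z₁Z₂/(Z₁+Z₂), |Z| = 208 Ω, ∠Z = 81.7°
cos φ = cos(81.7°) = 0.145

0.145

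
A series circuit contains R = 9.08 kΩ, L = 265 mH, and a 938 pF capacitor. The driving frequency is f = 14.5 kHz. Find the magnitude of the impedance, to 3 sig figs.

ω = 2πf = 91110 rad/s
X_L = ωL = 24100 Ω
X_C = 1/(ωC) = 11700 Ω
Net reactance X = X_L − X_C = 12400 Ω
Z = 9080 + j12400 Ω
|Z| = √(9080² + 12400²) = 15400 Ω

15400 Ω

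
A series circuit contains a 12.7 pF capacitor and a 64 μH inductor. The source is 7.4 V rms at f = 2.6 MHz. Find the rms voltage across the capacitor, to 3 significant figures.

9.45 V

ω = 2πf = 1.634e+07 rad/s
X_L = ωL = 1050 Ω
X_C = 1/(ωC) = 4820 Ω
Net reactance X = X_L − X_C = -3770 Ω
Z = − j3770 Ω
|Z| = √(0² + 3770²) = 3770 Ω
I = V/|Z| = 1.96 mA
V_C = I·|Z_C| = 0.00196 × 4820 = 9.45 V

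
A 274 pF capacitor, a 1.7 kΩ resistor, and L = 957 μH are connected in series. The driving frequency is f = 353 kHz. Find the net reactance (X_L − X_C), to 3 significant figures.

477 Ω

ω = 2πf = 2.218e+06 rad/s
X_L = ωL = 2120 Ω
X_C = 1/(ωC) = 1650 Ω
X = 2120 − 1650 = 477 Ω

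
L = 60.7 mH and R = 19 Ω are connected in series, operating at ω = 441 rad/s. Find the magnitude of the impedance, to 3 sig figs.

32.8 Ω

X_L = ωL = 26.8 Ω
Z = 19.0 + j26.8 Ω
|Z| = √(19.0² + 26.8²) = 32.8 Ω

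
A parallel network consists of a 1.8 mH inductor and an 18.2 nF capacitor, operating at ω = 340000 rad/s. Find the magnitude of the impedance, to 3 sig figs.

X_L = ωL = 612 Ω
X_C = 1/(ωC) = 162 Ω
Parallel: admittances add. Y = 1/(jωL) + jωC
Y = (0 + j0.00455) S
|Y| = 0.00455 S → |Z| = 1/|Y| = 220 Ω, ∠Z = −∠Y = -90.0°

220 Ω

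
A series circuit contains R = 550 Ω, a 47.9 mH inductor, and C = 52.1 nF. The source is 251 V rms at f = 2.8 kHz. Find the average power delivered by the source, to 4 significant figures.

95.15 W

ω = 2πf = 17590 rad/s
X_L = ωL = 842.7 Ω
X_C = 1/(ωC) = 1091 Ω
Net reactance X = X_L − X_C = -248.3 Ω
Z = 550.0 − j248.3 Ω
|Z| = √(550.0² + 248.3²) = 603.5 Ω
∠Z = arctan(-248.3/550.0) = -24.30°
I = V/|Z| = 415.9 mA
P = VI cos φ = 251 × 0.4159 × cos(-24.30°) = 95.15 W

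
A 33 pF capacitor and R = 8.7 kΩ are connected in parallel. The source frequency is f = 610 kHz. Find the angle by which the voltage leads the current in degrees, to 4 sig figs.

-47.74°

ω = 2πf = 3.833e+06 rad/s
X_C = 1/(ωC) = 7906 Ω
Parallel: admittances add. Y = 1/R + jωC
Y = (0.0001149 + j0.0001265) S
|Y| = 0.0001709 S → |Z| = 1/|Y| = 5851 Ω, ∠Z = −∠Y = -47.74°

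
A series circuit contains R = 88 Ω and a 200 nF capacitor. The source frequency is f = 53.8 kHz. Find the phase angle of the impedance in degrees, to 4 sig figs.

ω = 2πf = 338000 rad/s
X_C = 1/(ωC) = 14.79 Ω
Z = 88.00 − j14.79 Ω
|Z| = √(88.00² + 14.79²) = 89.23 Ω
∠Z = arctan(-14.79/88.00) = -9.541°

-9.541°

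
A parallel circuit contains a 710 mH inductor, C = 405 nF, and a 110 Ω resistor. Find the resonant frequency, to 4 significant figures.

ω₀ = 1/√(LC) = 1/√(0.71 × 4.05e-07) = 1865 rad/s
f₀ = ω₀/(2π) = 296.8 Hz

296.8 Hz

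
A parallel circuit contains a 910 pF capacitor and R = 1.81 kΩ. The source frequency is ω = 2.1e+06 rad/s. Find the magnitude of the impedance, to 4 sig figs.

502.7 Ω

X_C = 1/(ωC) = 523.3 Ω
Parallel: admittances add. Y = 1/R + jωC
Y = (0.0005525 + j0.001911) S
|Y| = 0.001989 S → |Z| = 1/|Y| = 502.7 Ω, ∠Z = −∠Y = -73.87°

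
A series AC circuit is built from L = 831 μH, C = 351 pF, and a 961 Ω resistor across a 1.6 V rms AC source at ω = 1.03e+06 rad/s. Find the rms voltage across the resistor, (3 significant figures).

0.719 V

X_L = ωL = 856 Ω
X_C = 1/(ωC) = 2770 Ω
Net reactance X = X_L − X_C = -1910 Ω
Z = 961 − j1910 Ω
|Z| = √(961² + 1910²) = 2140 Ω
I = V/|Z| = 748 μA
V_R = I·|Z_R| = 0.000748 × 961 = 0.719 V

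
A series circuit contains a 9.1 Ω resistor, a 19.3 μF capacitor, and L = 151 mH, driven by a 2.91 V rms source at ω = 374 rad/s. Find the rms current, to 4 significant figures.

35.24 mA

X_L = ωL = 56.47 Ω
X_C = 1/(ωC) = 138.5 Ω
Net reactance X = X_L − X_C = -82.06 Ω
Z = 9.100 − j82.06 Ω
|Z| = √(9.100² + 82.06²) = 82.57 Ω
I = V/|Z| = 2.91/82.57 = 35.24 mA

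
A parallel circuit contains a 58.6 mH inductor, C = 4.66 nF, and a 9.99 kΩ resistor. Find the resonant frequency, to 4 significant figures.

9.631 kHz

ω₀ = 1/√(LC) = 1/√(0.0586 × 4.66e-09) = 60510 rad/s
f₀ = ω₀/(2π) = 9.631 kHz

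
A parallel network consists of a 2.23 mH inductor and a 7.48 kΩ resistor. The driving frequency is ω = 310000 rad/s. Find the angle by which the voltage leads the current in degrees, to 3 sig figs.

84.7°

X_L = ωL = 691 Ω
Parallel: admittances add. Y = 1/R + 1/(jωL)
Y = (0.000134 − j0.00145) S
|Y| = 0.00145 S → |Z| = 1/|Y| = 688 Ω, ∠Z = −∠Y = 84.7°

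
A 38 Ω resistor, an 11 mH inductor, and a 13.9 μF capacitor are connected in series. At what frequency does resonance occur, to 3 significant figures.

407 Hz

ω₀ = 1/√(LC) = 1/√(0.011 × 1.39e-05) = 2557 rad/s
f₀ = ω₀/(2π) = 407 Hz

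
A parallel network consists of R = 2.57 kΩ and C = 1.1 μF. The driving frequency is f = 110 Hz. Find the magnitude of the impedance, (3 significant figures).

1170 Ω

ω = 2πf = 691.2 rad/s
X_C = 1/(ωC) = 1320 Ω
Parallel: admittances add. Y = 1/R + jωC
Y = (0.000389 + j0.000760) S
|Y| = 0.000854 S → |Z| = 1/|Y| = 1170 Ω, ∠Z = −∠Y = -62.9°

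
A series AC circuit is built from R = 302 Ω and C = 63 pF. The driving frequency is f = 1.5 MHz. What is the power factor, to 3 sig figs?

ω = 2πf = 9.425e+06 rad/s
X_C = 1/(ωC) = 1680 Ω
Z = 302 − j1680 Ω
|Z| = √(302² + 1680²) = 1710 Ω
∠Z = arctan(-1680/302) = -79.8°
cos φ = cos(-79.8°) = 0.177

0.177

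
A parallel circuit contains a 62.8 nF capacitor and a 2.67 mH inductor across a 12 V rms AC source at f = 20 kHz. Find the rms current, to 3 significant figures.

ω = 2πf = 125700 rad/s
X_L = ωL = 336 Ω
X_C = 1/(ωC) = 127 Ω
Parallel: admittances add. Y = 1/(jωL) + jωC
Y = (0 + j0.00491) S
|Y| = 0.00491 S → |Z| = 1/|Y| = 204 Ω, ∠Z = −∠Y = -90.0°
I = V/|Z| = 12/204 = 58.9 mA

58.9 mA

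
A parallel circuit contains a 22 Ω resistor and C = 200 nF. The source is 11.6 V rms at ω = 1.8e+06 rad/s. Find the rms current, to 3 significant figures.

X_C = 1/(ωC) = 2.78 Ω
Parallel: admittances add. Y = 1/R + jωC
Y = (0.0455 + j0.360) S
|Y| = 0.363 S → |Z| = 1/|Y| = 2.76 Ω, ∠Z = −∠Y = -82.8°
I = V/|Z| = 11.6/2.76 = 4.21 A

4.21 A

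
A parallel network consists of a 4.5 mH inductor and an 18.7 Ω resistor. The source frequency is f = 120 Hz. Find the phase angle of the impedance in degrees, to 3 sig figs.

79.7°

ω = 2πf = 754.0 rad/s
X_L = ωL = 3.39 Ω
Parallel: admittances add. Y = 1/R + 1/(jωL)
Y = (0.0535 − j0.295) S
|Y| = 0.300 S → |Z| = 1/|Y| = 3.34 Ω, ∠Z = −∠Y = 79.7°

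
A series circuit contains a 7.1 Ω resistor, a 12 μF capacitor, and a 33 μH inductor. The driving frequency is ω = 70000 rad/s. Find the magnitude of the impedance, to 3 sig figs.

7.19 Ω

X_L = ωL = 2.31 Ω
X_C = 1/(ωC) = 1.19 Ω
Net reactance X = X_L − X_C = 1.12 Ω
Z = 7.10 + j1.12 Ω
|Z| = √(7.10² + 1.12²) = 7.19 Ω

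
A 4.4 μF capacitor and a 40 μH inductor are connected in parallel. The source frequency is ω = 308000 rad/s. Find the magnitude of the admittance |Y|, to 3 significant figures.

X_L = ωL = 12.3 Ω
X_C = 1/(ωC) = 0.738 Ω
Parallel: admittances add. Y = 1/(jωL) + jωC
Y = (0 + j1.27) S
|Y| = 1.27 S → |Z| = 1/|Y| = 0.785 Ω, ∠Z = −∠Y = -90.0°

1.27 S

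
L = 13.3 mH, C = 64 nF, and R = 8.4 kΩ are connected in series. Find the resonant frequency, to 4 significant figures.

ω₀ = 1/√(LC) = 1/√(0.0133 × 6.4e-08) = 34280 rad/s
f₀ = ω₀/(2π) = 5.455 kHz

5.455 kHz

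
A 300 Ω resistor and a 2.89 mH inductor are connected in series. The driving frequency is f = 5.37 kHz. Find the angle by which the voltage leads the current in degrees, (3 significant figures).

ω = 2πf = 33740 rad/s
X_L = ωL = 97.5 Ω
Z = 300 + j97.5 Ω
|Z| = √(300² + 97.5²) = 315 Ω
∠Z = arctan(97.5/300) = 18.0°

18.0°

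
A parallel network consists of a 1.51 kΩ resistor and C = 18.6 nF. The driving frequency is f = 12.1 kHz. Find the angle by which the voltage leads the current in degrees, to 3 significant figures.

ω = 2πf = 76030 rad/s
X_C = 1/(ωC) = 707 Ω
Parallel: admittances add. Y = 1/R + jωC
Y = (0.000662 + j0.00141) S
|Y| = 0.00156 S → |Z| = 1/|Y| = 640 Ω, ∠Z = −∠Y = -64.9°

-64.9°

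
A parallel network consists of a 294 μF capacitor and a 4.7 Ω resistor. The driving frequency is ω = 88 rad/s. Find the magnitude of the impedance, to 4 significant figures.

X_C = 1/(ωC) = 38.65 Ω
Parallel: admittances add. Y = 1/R + jωC
Y = (0.2128 + j0.02587) S
|Y| = 0.2143 S → |Z| = 1/|Y| = 4.666 Ω, ∠Z = −∠Y = -6.933°

4.666 Ω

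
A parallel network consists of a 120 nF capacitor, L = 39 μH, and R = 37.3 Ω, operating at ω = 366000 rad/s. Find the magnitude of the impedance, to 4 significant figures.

X_L = ωL = 14.27 Ω
X_C = 1/(ωC) = 22.77 Ω
Parallel: admittances add. Y = 1/R + 1/(jωL) + jωC
Y = (0.02681 − j0.02614) S
|Y| = 0.03744 S → |Z| = 1/|Y| = 26.71 Ω, ∠Z = −∠Y = 44.27°

26.71 Ω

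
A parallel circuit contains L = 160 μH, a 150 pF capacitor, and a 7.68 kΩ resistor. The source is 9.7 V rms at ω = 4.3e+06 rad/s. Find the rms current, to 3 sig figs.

X_L = ωL = 688 Ω
X_C = 1/(ωC) = 1550 Ω
Parallel: admittances add. Y = 1/R + 1/(jωL) + jωC
Y = (0.000130 − j0.000808) S
|Y| = 0.000819 S → |Z| = 1/|Y| = 1220 Ω, ∠Z = −∠Y = 80.9°
I = V/|Z| = 9.7/1220 = 7.94 mA

7.94 mA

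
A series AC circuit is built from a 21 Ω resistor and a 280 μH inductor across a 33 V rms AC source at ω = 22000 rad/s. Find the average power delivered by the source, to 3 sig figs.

47.7 W

X_L = ωL = 6.16 Ω
Z = 21.0 + j6.16 Ω
|Z| = √(21.0² + 6.16²) = 21.9 Ω
∠Z = arctan(6.16/21.0) = 16.3°
I = V/|Z| = 1.51 A
P = VI cos φ = 33 × 1.51 × cos(16.3°) = 47.7 W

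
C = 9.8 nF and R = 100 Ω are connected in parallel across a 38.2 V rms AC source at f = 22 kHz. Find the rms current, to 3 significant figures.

385 mA

ω = 2πf = 138200 rad/s
X_C = 1/(ωC) = 738 Ω
Parallel: admittances add. Y = 1/R + jωC
Y = (0.0100 + j0.00135) S
|Y| = 0.0101 S → |Z| = 1/|Y| = 99.1 Ω, ∠Z = −∠Y = -7.71°
I = V/|Z| = 38.2/99.1 = 385 mA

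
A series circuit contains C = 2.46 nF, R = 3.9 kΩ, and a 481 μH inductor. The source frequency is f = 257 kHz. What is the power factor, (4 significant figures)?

0.9911

ω = 2πf = 1.615e+06 rad/s
X_L = ωL = 776.7 Ω
X_C = 1/(ωC) = 251.7 Ω
Net reactance X = X_L − X_C = 525.0 Ω
Z = 3900 + j525.0 Ω
|Z| = √(3900² + 525.0²) = 3935 Ω
∠Z = arctan(525.0/3900) = 7.666°
cos φ = cos(7.666°) = 0.9911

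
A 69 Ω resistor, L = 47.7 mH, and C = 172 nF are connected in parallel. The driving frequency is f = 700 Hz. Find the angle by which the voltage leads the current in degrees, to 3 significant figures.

ω = 2πf = 4398 rad/s
X_L = ωL = 210 Ω
X_C = 1/(ωC) = 1320 Ω
Parallel: admittances add. Y = 1/R + 1/(jωL) + jωC
Y = (0.0145 − j0.00401) S
|Y| = 0.0150 S → |Z| = 1/|Y| = 66.5 Ω, ∠Z = −∠Y = 15.5°

15.5°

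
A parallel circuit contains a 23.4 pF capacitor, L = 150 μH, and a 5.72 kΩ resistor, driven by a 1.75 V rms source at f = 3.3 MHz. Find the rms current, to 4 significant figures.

ω = 2πf = 2.073e+07 rad/s
X_L = ωL = 3110 Ω
X_C = 1/(ωC) = 2061 Ω
Parallel: admittances add. Y = 1/R + 1/(jωL) + jωC
Y = (0.0001748 + j0.0001637) S
|Y| = 0.0002395 S → |Z| = 1/|Y| = 4176 Ω, ∠Z = −∠Y = -43.11°
I = V/|Z| = 1.75/4176 = 419.1 μA

419.1 μA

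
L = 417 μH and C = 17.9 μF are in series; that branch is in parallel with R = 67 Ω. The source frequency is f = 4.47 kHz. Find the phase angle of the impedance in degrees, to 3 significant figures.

ω = 2πf = 28090 rad/s
X_L = ωL = 11.7 Ω
X_C = 1/(ωC) = 1.99 Ω
Branch 1: Z₁ = R = 67.0 Ω
Branch 2 (series LC): Z₂ = j(X_L − X_C) = j9.72 Ω
Parallel: Z = Z₁Z₂/(Z₁+Z₂), |Z| = 9.62 Ω, ∠Z = 81.7°

81.7°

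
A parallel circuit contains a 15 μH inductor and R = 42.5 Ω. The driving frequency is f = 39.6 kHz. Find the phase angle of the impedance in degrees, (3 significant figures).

ω = 2πf = 248800 rad/s
X_L = ωL = 3.73 Ω
Parallel: admittances add. Y = 1/R + 1/(jωL)
Y = (0.0235 − j0.268) S
|Y| = 0.269 S → |Z| = 1/|Y| = 3.72 Ω, ∠Z = −∠Y = 85.0°

85.0°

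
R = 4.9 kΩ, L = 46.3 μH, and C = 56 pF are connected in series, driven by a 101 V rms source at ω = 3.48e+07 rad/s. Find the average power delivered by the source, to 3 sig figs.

1.98 W

X_L = ωL = 1610 Ω
X_C = 1/(ωC) = 513 Ω
Net reactance X = X_L − X_C = 1100 Ω
Z = 4900 + j1100 Ω
|Z| = √(4900² + 1100²) = 5020 Ω
∠Z = arctan(1100/4900) = 12.6°
I = V/|Z| = 20.1 mA
P = VI cos φ = 101 × 0.0201 × cos(12.6°) = 1.98 W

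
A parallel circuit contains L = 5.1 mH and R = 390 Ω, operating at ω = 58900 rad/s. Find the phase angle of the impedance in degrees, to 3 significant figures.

X_L = ωL = 300 Ω
Parallel: admittances add. Y = 1/R + 1/(jωL)
Y = (0.00256 − j0.00333) S
|Y| = 0.00420 S → |Z| = 1/|Y| = 238 Ω, ∠Z = −∠Y = 52.4°

52.4°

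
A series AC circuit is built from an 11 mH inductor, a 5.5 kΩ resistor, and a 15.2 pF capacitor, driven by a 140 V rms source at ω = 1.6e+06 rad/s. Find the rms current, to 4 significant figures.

5.796 mA

X_L = ωL = 17600 Ω
X_C = 1/(ωC) = 41120 Ω
Net reactance X = X_L − X_C = -23520 Ω
Z = 5500 − j23520 Ω
|Z| = √(5500² + 23520²) = 24150 Ω
I = V/|Z| = 140/24150 = 5.796 mA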